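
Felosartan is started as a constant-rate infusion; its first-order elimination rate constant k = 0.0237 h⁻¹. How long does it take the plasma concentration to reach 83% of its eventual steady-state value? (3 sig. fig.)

74.8 hours

f = 1 − e^(−kt)  ⇒  t = −ln(1 − f) / k
t = −ln(1 − 0.83) / 0.02370 = 1.772 / 0.02370 ≈ 74.8 hours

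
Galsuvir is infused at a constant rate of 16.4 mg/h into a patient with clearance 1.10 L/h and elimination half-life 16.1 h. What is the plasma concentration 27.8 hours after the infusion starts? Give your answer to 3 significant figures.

10.4 mg/L

Css = rate / CL = 16.4 / 1.10 = 14.91 mg/L
k = ln 2 / 16.1 = 0.04305 h⁻¹
C(t) = Css (1 − e^(−kt)) = 14.91 × (1 − e^(−1.197)) = 14.91 × 0.6979 ≈ 10.4 mg/L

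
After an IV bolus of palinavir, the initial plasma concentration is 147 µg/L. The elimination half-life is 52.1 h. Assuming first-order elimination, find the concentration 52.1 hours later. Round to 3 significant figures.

73.5 µg/L

k = ln 2 / 52.1 = 0.01330 h⁻¹
C(t) = C₀ e^(−kt) = 147 × e^(−0.01330 × 52.1) = 147 × e^(−0.6931) = 147 × 0.5000 ≈ 73.5 µg/L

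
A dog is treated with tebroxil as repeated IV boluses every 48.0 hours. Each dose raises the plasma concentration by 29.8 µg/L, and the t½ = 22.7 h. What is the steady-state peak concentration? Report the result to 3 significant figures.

38.7 µg/L

k = ln 2 / 22.7 = 0.03054 h⁻¹
Fraction remaining after one interval: e^(−kτ) = e^(−0.03054 × 48.0) = 0.2309
R = 1 / (1 − 0.2309) = 1.300
Css,max = 29.8 × 1.300 ≈ 38.7 µg/L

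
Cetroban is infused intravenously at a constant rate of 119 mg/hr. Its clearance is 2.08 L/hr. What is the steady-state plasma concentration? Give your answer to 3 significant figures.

Css = infusion rate / CL = 119 / 2.08 ≈ 57.2 mg/L

57.2 mg/L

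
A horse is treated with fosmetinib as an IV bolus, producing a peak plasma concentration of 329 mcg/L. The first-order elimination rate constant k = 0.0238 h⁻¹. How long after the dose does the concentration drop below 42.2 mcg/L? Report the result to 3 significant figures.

86.3 hours

C(t) = C₀ e^(−kt)  ⇒  t = ln(C₀/C) / k
t = ln(329/42.2) / 0.02380 = 2.054 / 0.02380 ≈ 86.3 hours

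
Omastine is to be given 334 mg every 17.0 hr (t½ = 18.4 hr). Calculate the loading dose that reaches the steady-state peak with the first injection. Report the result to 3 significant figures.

k = ln 2 / 18.4 = 0.03767 hr⁻¹
Accumulation ratio R = 1 / (1 − e^(−kτ)) = 1 / (1 − e^(−0.03767×17.0)) = 1 / (1 − 0.5271) = 2.115
Loading dose = maintenance dose × R = 334 × 2.115 ≈ 706 mg

706 mg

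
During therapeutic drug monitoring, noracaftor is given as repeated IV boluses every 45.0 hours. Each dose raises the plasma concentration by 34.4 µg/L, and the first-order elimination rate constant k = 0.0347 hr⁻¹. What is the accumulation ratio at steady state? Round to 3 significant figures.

Fraction remaining after one interval: e^(−kτ) = e^(−0.03470 × 45.0) = 0.2098
R = 1 / (1 − 0.2098) = 1 / 0.7902 ≈ 1.27

1.27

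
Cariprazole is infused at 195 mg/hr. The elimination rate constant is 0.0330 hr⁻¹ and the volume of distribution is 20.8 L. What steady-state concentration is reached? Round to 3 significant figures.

284 µg/mL

CL = k · V = 0.0330 × 20.8 = 0.6864 L/hr
Css = rate / CL = 195 / 0.6864 ≈ 284 µg/mL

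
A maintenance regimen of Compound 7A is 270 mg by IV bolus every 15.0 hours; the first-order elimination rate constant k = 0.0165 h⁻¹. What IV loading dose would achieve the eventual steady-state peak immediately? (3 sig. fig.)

Accumulation ratio R = 1 / (1 − e^(−kτ)) = 1 / (1 − e^(−0.01650×15.0)) = 1 / (1 − 0.7808) = 4.561
Loading dose = maintenance dose × R = 270 × 4.561 ≈ 1230 mg

1230 mg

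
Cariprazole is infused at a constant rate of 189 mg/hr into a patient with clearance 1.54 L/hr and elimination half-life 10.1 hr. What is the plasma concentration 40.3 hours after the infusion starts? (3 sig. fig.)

115 µg/mL

Css = rate / CL = 189 / 1.54 = 122.7 µg/mL
k = ln 2 / 10.1 = 0.06863 hr⁻¹
C(t) = Css (1 − e^(−kt)) = 122.7 × (1 − e^(−2.766)) = 122.7 × 0.9371 ≈ 115 µg/mL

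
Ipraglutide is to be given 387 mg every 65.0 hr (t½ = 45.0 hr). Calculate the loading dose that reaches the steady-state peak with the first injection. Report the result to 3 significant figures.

k = ln 2 / 45.0 = 0.01540 hr⁻¹
Accumulation ratio R = 1 / (1 − e^(−kτ)) = 1 / (1 − e^(−0.01540×65.0)) = 1 / (1 − 0.3674) = 1.581
Loading dose = maintenance dose × R = 387 × 1.581 ≈ 612 mg

612 mg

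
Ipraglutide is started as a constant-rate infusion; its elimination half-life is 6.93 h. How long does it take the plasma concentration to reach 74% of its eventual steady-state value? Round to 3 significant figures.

k = ln 2 / 6.93 = 0.1000 h⁻¹
f = 1 − e^(−kt)  ⇒  t = −ln(1 − f) / k
t = −ln(1 − 0.74) / 0.1000 = 1.347 / 0.1000 ≈ 13.5 hours

13.5 hours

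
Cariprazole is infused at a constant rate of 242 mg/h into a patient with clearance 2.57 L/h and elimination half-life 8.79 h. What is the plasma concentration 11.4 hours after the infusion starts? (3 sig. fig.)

Css = rate / CL = 242 / 2.57 = 94.16 µg/mL
k = ln 2 / 8.79 = 0.07886 h⁻¹
C(t) = Css (1 − e^(−kt)) = 94.16 × (1 − e^(−0.8990)) = 94.16 × 0.5930 ≈ 55.8 µg/mL

55.8 µg/mL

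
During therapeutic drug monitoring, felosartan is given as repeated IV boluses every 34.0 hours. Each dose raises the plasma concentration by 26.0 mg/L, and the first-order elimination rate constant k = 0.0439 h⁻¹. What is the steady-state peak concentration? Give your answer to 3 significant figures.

Fraction remaining after one interval: e^(−kτ) = e^(−0.04390 × 34.0) = 0.2248
R = 1 / (1 − 0.2248) = 1.290
Css,max = 26.0 × 1.290 ≈ 33.5 mg/L

33.5 mg/L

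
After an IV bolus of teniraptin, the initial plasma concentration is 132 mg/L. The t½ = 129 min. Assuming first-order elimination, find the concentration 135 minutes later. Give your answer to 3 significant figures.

63.9 mg/L

k = ln 2 / 129 = 0.005373 min⁻¹
C(t) = C₀ e^(−kt) = 132 × e^(−0.005373 × 135) = 132 × e^(−0.7254) = 132 × 0.4841 ≈ 63.9 mg/L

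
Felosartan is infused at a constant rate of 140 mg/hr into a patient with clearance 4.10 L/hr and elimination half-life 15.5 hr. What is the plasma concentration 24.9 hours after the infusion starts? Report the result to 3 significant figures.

22.9 µg/mL

Css = rate / CL = 140 / 4.10 = 34.15 µg/mL
k = ln 2 / 15.5 = 0.04472 hr⁻¹
C(t) = Css (1 − e^(−kt)) = 34.15 × (1 − e^(−1.114)) = 34.15 × 0.6716 ≈ 22.9 µg/mL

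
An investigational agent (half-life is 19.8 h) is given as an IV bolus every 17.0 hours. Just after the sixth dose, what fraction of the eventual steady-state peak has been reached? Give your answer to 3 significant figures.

0.972

k = ln 2 / 19.8 = 0.03501 h⁻¹
f_n = 1 − e^(−nkτ) = 1 − e^(−6 × 0.03501 × 17.0) = 1 − e^(−3.571) = 1 − 0.02813 ≈ 0.972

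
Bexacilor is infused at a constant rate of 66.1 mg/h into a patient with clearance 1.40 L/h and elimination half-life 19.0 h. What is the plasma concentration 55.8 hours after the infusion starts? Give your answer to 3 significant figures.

41.0 mg/L

Css = rate / CL = 66.1 / 1.40 = 47.21 mg/L
k = ln 2 / 19.0 = 0.03648 h⁻¹
C(t) = Css (1 − e^(−kt)) = 47.21 × (1 − e^(−2.036)) = 47.21 × 0.8694 ≈ 41.0 mg/L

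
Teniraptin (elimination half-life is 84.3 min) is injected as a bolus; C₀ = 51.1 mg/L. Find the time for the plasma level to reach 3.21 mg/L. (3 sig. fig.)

k = ln 2 / 84.3 = 0.008222 min⁻¹
C(t) = C₀ e^(−kt)  ⇒  t = ln(C₀/C) / k
t = ln(51.1/3.21) / 0.008222 = 2.768 / 0.008222 ≈ 337 minutes

337 minutes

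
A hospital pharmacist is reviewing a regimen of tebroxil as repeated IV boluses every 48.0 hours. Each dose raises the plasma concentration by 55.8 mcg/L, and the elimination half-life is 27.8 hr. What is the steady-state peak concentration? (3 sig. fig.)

80.0 mcg/L

k = ln 2 / 27.8 = 0.02493 hr⁻¹
Fraction remaining after one interval: e^(−kτ) = e^(−0.02493 × 48.0) = 0.3022
R = 1 / (1 − 0.3022) = 1.433
Css,max = 55.8 × 1.433 ≈ 80.0 mcg/L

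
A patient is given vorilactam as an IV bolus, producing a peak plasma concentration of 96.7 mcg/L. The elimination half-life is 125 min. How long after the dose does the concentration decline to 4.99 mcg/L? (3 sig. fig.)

535 minutes

k = ln 2 / 125 = 0.005545 min⁻¹
C(t) = C₀ e^(−kt)  ⇒  t = ln(C₀/C) / k
t = ln(96.7/4.99) / 0.005545 = 2.964 / 0.005545 ≈ 535 minutes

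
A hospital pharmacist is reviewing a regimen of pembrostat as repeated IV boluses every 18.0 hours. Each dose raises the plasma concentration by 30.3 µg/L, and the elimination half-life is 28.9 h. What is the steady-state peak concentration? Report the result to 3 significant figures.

k = ln 2 / 28.9 = 0.02398 h⁻¹
Fraction remaining after one interval: e^(−kτ) = e^(−0.02398 × 18.0) = 0.6494
R = 1 / (1 − 0.6494) = 2.852
Css,max = 30.3 × 2.852 ≈ 86.4 µg/L

86.4 µg/L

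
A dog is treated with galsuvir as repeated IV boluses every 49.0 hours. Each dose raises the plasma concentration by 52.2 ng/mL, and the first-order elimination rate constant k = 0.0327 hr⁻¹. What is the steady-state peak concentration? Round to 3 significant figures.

65.4 ng/mL

Fraction remaining after one interval: e^(−kτ) = e^(−0.03270 × 49.0) = 0.2014
R = 1 / (1 − 0.2014) = 1.252
Css,max = 52.2 × 1.252 ≈ 65.4 ng/mL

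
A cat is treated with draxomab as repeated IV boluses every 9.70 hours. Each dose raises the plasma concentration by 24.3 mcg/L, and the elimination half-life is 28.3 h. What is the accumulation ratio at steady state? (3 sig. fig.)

k = ln 2 / 28.3 = 0.02449 h⁻¹
Fraction remaining after one interval: e^(−kτ) = e^(−0.02449 × 9.70) = 0.7885
R = 1 / (1 − 0.7885) = 1 / 0.2115 ≈ 4.73

4.73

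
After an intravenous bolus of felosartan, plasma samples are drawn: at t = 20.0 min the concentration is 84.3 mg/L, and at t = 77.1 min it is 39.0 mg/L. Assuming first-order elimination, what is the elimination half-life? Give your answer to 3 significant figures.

k = ln(C₁/C₂) / (t₂ − t₁) = ln(84.3/39.0) / (77.1 − 20.0)
  = 0.7708 / 57.10 = 0.01350 min⁻¹
t½ = ln 2 / k = ln 2 / 0.01350 ≈ 51.3 minutes

51.3 minutes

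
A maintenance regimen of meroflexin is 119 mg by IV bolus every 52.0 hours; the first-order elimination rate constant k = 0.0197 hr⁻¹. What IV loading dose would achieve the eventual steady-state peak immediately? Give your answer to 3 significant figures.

186 mg

Accumulation ratio R = 1 / (1 − e^(−kτ)) = 1 / (1 − e^(−0.01970×52.0)) = 1 / (1 − 0.3590) = 1.560
Loading dose = maintenance dose × R = 119 × 1.560 ≈ 186 mg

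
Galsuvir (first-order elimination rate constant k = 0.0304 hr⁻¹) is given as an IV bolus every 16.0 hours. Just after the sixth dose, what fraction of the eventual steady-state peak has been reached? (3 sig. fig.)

f_n = 1 − e^(−nkτ) = 1 − e^(−6 × 0.03040 × 16.0) = 1 − e^(−2.918) = 1 − 0.05402 ≈ 0.946

0.946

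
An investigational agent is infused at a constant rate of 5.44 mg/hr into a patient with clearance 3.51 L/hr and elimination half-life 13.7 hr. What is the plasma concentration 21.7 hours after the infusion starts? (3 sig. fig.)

Css = rate / CL = 5.44 / 3.51 = 1.550 mg/L
k = ln 2 / 13.7 = 0.05059 hr⁻¹
C(t) = Css (1 − e^(−kt)) = 1.550 × (1 − e^(−1.098)) = 1.550 × 0.6664 ≈ 1.03 mg/L

1.03 mg/L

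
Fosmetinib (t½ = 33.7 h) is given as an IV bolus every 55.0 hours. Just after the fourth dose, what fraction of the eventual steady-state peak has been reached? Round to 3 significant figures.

k = ln 2 / 33.7 = 0.02057 h⁻¹
f_n = 1 − e^(−nkτ) = 1 − e^(−4 × 0.02057 × 55.0) = 1 − e^(−4.525) = 1 − 0.01083 ≈ 0.989

0.989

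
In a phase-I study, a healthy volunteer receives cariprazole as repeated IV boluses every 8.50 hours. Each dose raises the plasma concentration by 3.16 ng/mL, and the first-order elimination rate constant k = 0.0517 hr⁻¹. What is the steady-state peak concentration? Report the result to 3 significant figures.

8.89 ng/mL

Fraction remaining after one interval: e^(−kτ) = e^(−0.05170 × 8.50) = 0.6444
R = 1 / (1 − 0.6444) = 2.812
Css,max = 3.16 × 2.812 ≈ 8.89 ng/mL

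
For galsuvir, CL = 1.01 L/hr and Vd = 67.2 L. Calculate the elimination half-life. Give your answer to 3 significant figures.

k = CL / V = 1.01 / 67.2 = 0.01503 hr⁻¹
t½ = ln 2 / k = ln 2 / 0.01503 ≈ 46.1 hours

46.1 hours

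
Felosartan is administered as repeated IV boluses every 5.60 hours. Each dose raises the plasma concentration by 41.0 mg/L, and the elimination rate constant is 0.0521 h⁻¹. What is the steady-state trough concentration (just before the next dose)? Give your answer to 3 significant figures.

121 mg/L

Fraction remaining after one interval: e^(−kτ) = e^(−0.05210 × 5.60) = 0.7469
R = 1 / (1 − 0.7469) = 3.952
Css,max = 41.0 × 3.952 = 162.0 mg/L
Css,min = Css,max × e^(−kτ) = 162.0 × 0.7469 ≈ 121 mg/L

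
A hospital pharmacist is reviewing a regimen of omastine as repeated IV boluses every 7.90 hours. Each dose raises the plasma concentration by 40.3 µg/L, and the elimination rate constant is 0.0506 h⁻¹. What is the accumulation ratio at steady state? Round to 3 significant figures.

Fraction remaining after one interval: e^(−kτ) = e^(−0.05060 × 7.90) = 0.6705
R = 1 / (1 − 0.6705) = 1 / 0.3295 ≈ 3.03

3.03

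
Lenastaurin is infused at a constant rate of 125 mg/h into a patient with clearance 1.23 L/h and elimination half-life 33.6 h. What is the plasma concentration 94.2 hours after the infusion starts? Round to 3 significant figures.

Css = rate / CL = 125 / 1.23 = 101.6 µg/mL
k = ln 2 / 33.6 = 0.02063 h⁻¹
C(t) = Css (1 − e^(−kt)) = 101.6 × (1 − e^(−1.943)) = 101.6 × 0.8568 ≈ 87.1 µg/mL

87.1 µg/mL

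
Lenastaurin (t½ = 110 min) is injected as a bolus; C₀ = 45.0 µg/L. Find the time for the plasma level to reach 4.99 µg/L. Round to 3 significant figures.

k = ln 2 / 110 = 0.006301 min⁻¹
C(t) = C₀ e^(−kt)  ⇒  t = ln(C₀/C) / k
t = ln(45.0/4.99) / 0.006301 = 2.199 / 0.006301 ≈ 349 minutes

349 minutes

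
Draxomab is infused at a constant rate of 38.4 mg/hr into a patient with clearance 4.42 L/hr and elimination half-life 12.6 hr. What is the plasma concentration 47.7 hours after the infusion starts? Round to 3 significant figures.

Css = rate / CL = 38.4 / 4.42 = 8.688 mg/L
k = ln 2 / 12.6 = 0.05501 hr⁻¹
C(t) = Css (1 − e^(−kt)) = 8.688 × (1 − e^(−2.624)) = 8.688 × 0.9275 ≈ 8.06 mg/L

8.06 mg/L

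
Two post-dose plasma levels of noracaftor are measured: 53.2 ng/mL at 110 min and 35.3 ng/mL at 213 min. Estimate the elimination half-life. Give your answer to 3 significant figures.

174 minutes

k = ln(C₁/C₂) / (t₂ − t₁) = ln(53.2/35.3) / (213 − 110)
  = 0.4102 / 103.0 = 0.003982 min⁻¹
t½ = ln 2 / k = ln 2 / 0.003982 ≈ 174 minutes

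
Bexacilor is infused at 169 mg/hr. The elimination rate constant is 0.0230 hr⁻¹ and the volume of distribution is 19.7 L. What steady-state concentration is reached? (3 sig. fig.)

373 mg/L

CL = k · V = 0.0230 × 19.7 = 0.4531 L/hr
Css = rate / CL = 169 / 0.4531 ≈ 373 mg/L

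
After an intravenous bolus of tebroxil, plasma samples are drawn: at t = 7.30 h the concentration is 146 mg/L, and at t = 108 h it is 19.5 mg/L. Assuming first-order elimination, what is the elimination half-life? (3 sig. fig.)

34.7 hours

k = ln(C₁/C₂) / (t₂ − t₁) = ln(146/19.5) / (108 − 7.30)
  = 2.013 / 100.7 = 0.01999 h⁻¹
t½ = ln 2 / k = ln 2 / 0.01999 ≈ 34.7 hours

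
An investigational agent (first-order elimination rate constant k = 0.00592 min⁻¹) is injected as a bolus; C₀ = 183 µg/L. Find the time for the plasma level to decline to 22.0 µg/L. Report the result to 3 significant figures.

C(t) = C₀ e^(−kt)  ⇒  t = ln(C₀/C) / k
t = ln(183/22.0) / 0.005920 = 2.118 / 0.005920 ≈ 358 minutes

358 minutes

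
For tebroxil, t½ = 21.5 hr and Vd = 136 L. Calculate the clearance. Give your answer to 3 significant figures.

4.38 L/hr

k = ln 2 / t½ = ln 2 / 21.5 = 0.03224 hr⁻¹
CL = k · V = 0.03224 × 136 ≈ 4.38 L/hr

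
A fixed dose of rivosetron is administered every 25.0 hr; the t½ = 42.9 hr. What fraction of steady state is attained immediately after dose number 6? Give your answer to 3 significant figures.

0.911

k = ln 2 / 42.9 = 0.01616 hr⁻¹
f_n = 1 − e^(−nkτ) = 1 − e^(−6 × 0.01616 × 25.0) = 1 − e^(−2.424) = 1 − 0.08860 ≈ 0.911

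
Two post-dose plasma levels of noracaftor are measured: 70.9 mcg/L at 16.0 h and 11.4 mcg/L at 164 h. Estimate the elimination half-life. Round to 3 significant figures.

k = ln(C₁/C₂) / (t₂ − t₁) = ln(70.9/11.4) / (164 − 16.0)
  = 1.828 / 148.0 = 0.01235 h⁻¹
t½ = ln 2 / k = ln 2 / 0.01235 ≈ 56.1 hours

56.1 hours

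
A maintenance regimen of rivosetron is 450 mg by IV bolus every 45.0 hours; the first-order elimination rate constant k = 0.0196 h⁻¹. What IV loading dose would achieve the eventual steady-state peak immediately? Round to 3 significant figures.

768 mg

Accumulation ratio R = 1 / (1 − e^(−kτ)) = 1 / (1 − e^(−0.01960×45.0)) = 1 / (1 − 0.4140) = 1.706
Loading dose = maintenance dose × R = 450 × 1.706 ≈ 768 mg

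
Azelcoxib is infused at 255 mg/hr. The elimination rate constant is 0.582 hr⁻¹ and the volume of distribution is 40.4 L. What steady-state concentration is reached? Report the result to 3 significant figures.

CL = k · V = 0.582 × 40.4 = 23.51 L/hr
Css = rate / CL = 255 / 23.51 ≈ 10.8 mg/L

10.8 mg/L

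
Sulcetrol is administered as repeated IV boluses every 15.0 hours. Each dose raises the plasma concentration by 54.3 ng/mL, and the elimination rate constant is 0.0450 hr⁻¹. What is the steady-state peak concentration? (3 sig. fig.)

111 ng/mL

Fraction remaining after one interval: e^(−kτ) = e^(−0.04500 × 15.0) = 0.5092
R = 1 / (1 − 0.5092) = 2.037
Css,max = 54.3 × 2.037 ≈ 111 ng/mL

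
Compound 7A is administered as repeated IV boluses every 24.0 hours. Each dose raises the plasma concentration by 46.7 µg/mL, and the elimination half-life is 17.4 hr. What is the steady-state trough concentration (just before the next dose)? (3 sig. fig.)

k = ln 2 / 17.4 = 0.03984 hr⁻¹
Fraction remaining after one interval: e^(−kτ) = e^(−0.03984 × 24.0) = 0.3844
R = 1 / (1 − 0.3844) = 1.624
Css,max = 46.7 × 1.624 = 75.86 µg/mL
Css,min = Css,max × e^(−kτ) = 75.86 × 0.3844 ≈ 29.2 µg/mL

29.2 µg/mL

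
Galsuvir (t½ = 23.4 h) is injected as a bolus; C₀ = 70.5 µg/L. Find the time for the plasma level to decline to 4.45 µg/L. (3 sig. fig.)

k = ln 2 / 23.4 = 0.02962 h⁻¹
C(t) = C₀ e^(−kt)  ⇒  t = ln(C₀/C) / k
t = ln(70.5/4.45) / 0.02962 = 2.763 / 0.02962 ≈ 93.3 hours

93.3 hours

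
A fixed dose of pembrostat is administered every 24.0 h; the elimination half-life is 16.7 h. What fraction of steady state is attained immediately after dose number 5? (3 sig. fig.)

0.993

k = ln 2 / 16.7 = 0.04151 h⁻¹
f_n = 1 − e^(−nkτ) = 1 − e^(−5 × 0.04151 × 24.0) = 1 − e^(−4.981) = 1 − 0.006869 ≈ 0.993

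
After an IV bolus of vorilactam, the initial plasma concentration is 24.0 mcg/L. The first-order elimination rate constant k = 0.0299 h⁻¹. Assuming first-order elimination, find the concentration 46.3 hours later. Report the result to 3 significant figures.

6.01 mcg/L

C(t) = C₀ e^(−kt) = 24.0 × e^(−0.02990 × 46.3) = 24.0 × e^(−1.384) = 24.0 × 0.2505 ≈ 6.01 mcg/L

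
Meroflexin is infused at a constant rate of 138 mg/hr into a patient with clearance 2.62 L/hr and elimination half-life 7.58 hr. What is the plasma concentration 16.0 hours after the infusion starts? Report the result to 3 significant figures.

Css = rate / CL = 138 / 2.62 = 52.67 µg/mL
k = ln 2 / 7.58 = 0.09144 hr⁻¹
C(t) = Css (1 − e^(−kt)) = 52.67 × (1 − e^(−1.463)) = 52.67 × 0.7685 ≈ 40.5 µg/mL

40.5 µg/mL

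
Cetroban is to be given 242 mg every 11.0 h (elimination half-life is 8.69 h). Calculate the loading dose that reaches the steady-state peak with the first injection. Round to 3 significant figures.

414 mg

k = ln 2 / 8.69 = 0.07976 h⁻¹
Accumulation ratio R = 1 / (1 − e^(−kτ)) = 1 / (1 − e^(−0.07976×11.0)) = 1 / (1 − 0.4159) = 1.712
Loading dose = maintenance dose × R = 242 × 1.712 ≈ 414 mg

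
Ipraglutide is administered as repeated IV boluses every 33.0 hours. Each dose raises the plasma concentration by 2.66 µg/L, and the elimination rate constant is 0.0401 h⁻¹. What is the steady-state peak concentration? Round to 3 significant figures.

3.63 µg/L

Fraction remaining after one interval: e^(−kτ) = e^(−0.04010 × 33.0) = 0.2663
R = 1 / (1 − 0.2663) = 1.363
Css,max = 2.66 × 1.363 ≈ 3.63 µg/L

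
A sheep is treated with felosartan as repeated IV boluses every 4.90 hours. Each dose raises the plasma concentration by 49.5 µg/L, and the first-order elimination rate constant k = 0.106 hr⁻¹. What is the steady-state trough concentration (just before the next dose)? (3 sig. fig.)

72.7 µg/L

Fraction remaining after one interval: e^(−kτ) = e^(−0.1060 × 4.90) = 0.5949
R = 1 / (1 − 0.5949) = 2.468
Css,max = 49.5 × 2.468 = 122.2 µg/L
Css,min = Css,max × e^(−kτ) = 122.2 × 0.5949 ≈ 72.7 µg/L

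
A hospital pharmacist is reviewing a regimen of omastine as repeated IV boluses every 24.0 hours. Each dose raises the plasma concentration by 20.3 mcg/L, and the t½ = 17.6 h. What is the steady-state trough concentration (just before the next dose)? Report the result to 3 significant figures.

k = ln 2 / 17.6 = 0.03938 h⁻¹
Fraction remaining after one interval: e^(−kτ) = e^(−0.03938 × 24.0) = 0.3886
R = 1 / (1 − 0.3886) = 1.636
Css,max = 20.3 × 1.636 = 33.20 mcg/L
Css,min = Css,max × e^(−kτ) = 33.20 × 0.3886 ≈ 12.9 mcg/L

12.9 mcg/L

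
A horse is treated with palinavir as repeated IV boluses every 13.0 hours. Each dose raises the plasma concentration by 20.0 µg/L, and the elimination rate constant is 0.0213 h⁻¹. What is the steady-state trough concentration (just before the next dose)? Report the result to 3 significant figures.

Fraction remaining after one interval: e^(−kτ) = e^(−0.02130 × 13.0) = 0.7581
R = 1 / (1 − 0.7581) = 4.134
Css,max = 20.0 × 4.134 = 82.69 µg/L
Css,min = Css,max × e^(−kτ) = 82.69 × 0.7581 ≈ 62.7 µg/L

62.7 µg/L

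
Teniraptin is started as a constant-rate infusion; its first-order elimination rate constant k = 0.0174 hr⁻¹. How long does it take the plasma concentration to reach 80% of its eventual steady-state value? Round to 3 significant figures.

f = 1 − e^(−kt)  ⇒  t = −ln(1 − f) / k
t = −ln(1 − 0.8) / 0.01740 = 1.609 / 0.01740 ≈ 92.5 hours

92.5 hours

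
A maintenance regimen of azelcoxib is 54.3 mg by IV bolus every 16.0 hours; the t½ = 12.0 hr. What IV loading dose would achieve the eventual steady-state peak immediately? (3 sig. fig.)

90.0 mg

k = ln 2 / 12.0 = 0.05776 hr⁻¹
Accumulation ratio R = 1 / (1 − e^(−kτ)) = 1 / (1 − e^(−0.05776×16.0)) = 1 / (1 − 0.3969) = 1.658
Loading dose = maintenance dose × R = 54.3 × 1.658 ≈ 90.0 mg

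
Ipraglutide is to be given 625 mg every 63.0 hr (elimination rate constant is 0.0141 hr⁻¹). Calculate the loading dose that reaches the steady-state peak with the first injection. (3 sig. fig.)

Accumulation ratio R = 1 / (1 − e^(−kτ)) = 1 / (1 − e^(−0.01410×63.0)) = 1 / (1 − 0.4114) = 1.699
Loading dose = maintenance dose × R = 625 × 1.699 ≈ 1060 mg

1060 mg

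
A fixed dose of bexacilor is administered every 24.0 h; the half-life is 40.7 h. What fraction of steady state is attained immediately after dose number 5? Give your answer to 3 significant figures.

0.870

k = ln 2 / 40.7 = 0.01703 h⁻¹
f_n = 1 − e^(−nkτ) = 1 − e^(−5 × 0.01703 × 24.0) = 1 − e^(−2.044) = 1 − 0.1296 ≈ 0.870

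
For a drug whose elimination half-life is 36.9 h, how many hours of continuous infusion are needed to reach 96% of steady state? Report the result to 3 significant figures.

k = ln 2 / 36.9 = 0.01878 h⁻¹
f = 1 − e^(−kt)  ⇒  t = −ln(1 − f) / k
t = −ln(1 − 0.96) / 0.01878 = 3.219 / 0.01878 ≈ 171 hours

171 hours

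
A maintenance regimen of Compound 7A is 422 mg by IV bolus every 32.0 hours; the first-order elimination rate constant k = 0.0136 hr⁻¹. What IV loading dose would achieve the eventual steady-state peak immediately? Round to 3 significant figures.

1200 mg

Accumulation ratio R = 1 / (1 − e^(−kτ)) = 1 / (1 − e^(−0.01360×32.0)) = 1 / (1 − 0.6471) = 2.834
Loading dose = maintenance dose × R = 422 × 2.834 ≈ 1200 mg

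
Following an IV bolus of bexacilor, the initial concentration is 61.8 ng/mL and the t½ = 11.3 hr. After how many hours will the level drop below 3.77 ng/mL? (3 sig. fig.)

k = ln 2 / 11.3 = 0.06134 hr⁻¹
C(t) = C₀ e^(−kt)  ⇒  t = ln(C₀/C) / k
t = ln(61.8/3.77) / 0.06134 = 2.797 / 0.06134 ≈ 45.6 hours

45.6 hours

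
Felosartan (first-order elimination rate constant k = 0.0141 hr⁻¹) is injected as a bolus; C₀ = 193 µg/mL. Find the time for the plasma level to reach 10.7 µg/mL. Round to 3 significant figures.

C(t) = C₀ e^(−kt)  ⇒  t = ln(C₀/C) / k
t = ln(193/10.7) / 0.01410 = 2.892 / 0.01410 ≈ 205 hours

205 hours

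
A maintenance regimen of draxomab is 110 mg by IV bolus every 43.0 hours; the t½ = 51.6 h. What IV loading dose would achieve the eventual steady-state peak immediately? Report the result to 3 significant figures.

k = ln 2 / 51.6 = 0.01343 h⁻¹
Accumulation ratio R = 1 / (1 − e^(−kτ)) = 1 / (1 − e^(−0.01343×43.0)) = 1 / (1 − 0.5612) = 2.279
Loading dose = maintenance dose × R = 110 × 2.279 ≈ 251 mg

251 mg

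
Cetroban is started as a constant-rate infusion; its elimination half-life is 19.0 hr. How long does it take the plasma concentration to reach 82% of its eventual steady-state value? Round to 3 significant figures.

47.0 hours

k = ln 2 / 19.0 = 0.03648 hr⁻¹
f = 1 − e^(−kt)  ⇒  t = −ln(1 − f) / k
t = −ln(1 − 0.82) / 0.03648 = 1.715 / 0.03648 ≈ 47.0 hours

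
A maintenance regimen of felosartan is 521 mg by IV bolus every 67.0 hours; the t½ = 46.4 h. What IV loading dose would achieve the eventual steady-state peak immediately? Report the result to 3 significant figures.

k = ln 2 / 46.4 = 0.01494 h⁻¹
Accumulation ratio R = 1 / (1 − e^(−kτ)) = 1 / (1 − e^(−0.01494×67.0)) = 1 / (1 − 0.3676) = 1.581
Loading dose = maintenance dose × R = 521 × 1.581 ≈ 824 mg

824 mg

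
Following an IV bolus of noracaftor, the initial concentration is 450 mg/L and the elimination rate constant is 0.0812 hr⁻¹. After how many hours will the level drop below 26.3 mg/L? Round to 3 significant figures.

35.0 hours

C(t) = C₀ e^(−kt)  ⇒  t = ln(C₀/C) / k
t = ln(450/26.3) / 0.08120 = 2.840 / 0.08120 ≈ 35.0 hours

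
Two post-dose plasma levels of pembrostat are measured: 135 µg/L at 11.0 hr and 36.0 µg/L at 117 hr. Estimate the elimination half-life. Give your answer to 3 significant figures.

k = ln(C₁/C₂) / (t₂ − t₁) = ln(135/36.0) / (117 − 11.0)
  = 1.322 / 106.0 = 0.01247 hr⁻¹
t½ = ln 2 / k = ln 2 / 0.01247 ≈ 55.6 hours

55.6 hours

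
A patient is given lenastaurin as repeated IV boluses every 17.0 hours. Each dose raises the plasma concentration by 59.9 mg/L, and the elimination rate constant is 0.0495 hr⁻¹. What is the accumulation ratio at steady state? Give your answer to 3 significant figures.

Fraction remaining after one interval: e^(−kτ) = e^(−0.04950 × 17.0) = 0.4311
R = 1 / (1 − 0.4311) = 1 / 0.5689 ≈ 1.76

1.76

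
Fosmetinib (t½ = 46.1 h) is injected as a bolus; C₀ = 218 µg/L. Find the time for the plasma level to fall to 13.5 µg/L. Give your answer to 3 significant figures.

k = ln 2 / 46.1 = 0.01504 h⁻¹
C(t) = C₀ e^(−kt)  ⇒  t = ln(C₀/C) / k
t = ln(218/13.5) / 0.01504 = 2.782 / 0.01504 ≈ 185 hours

185 hours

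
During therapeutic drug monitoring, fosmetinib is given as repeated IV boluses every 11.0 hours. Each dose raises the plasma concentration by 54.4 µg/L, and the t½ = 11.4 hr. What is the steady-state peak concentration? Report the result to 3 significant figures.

112 µg/L

k = ln 2 / 11.4 = 0.06080 hr⁻¹
Fraction remaining after one interval: e^(−kτ) = e^(−0.06080 × 11.0) = 0.5123
R = 1 / (1 − 0.5123) = 2.050
Css,max = 54.4 × 2.050 ≈ 112 µg/L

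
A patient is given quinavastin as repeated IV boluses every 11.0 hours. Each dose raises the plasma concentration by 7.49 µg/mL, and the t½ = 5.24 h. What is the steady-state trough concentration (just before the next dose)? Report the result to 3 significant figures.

2.28 µg/mL

k = ln 2 / 5.24 = 0.1323 h⁻¹
Fraction remaining after one interval: e^(−kτ) = e^(−0.1323 × 11.0) = 0.2334
R = 1 / (1 − 0.2334) = 1.304
Css,max = 7.49 × 1.304 = 9.770 µg/mL
Css,min = Css,max × e^(−kτ) = 9.770 × 0.2334 ≈ 2.28 µg/mL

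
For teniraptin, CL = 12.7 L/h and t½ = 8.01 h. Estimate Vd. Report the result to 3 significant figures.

k = ln 2 / t½ = ln 2 / 8.01 = 0.08654 h⁻¹
V = CL / k = 12.7 / 0.08654 ≈ 147 L

147 L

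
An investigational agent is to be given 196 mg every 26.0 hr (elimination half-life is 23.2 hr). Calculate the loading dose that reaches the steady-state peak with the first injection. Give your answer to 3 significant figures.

k = ln 2 / 23.2 = 0.02988 hr⁻¹
Accumulation ratio R = 1 / (1 − e^(−kτ)) = 1 / (1 − e^(−0.02988×26.0)) = 1 / (1 − 0.4599) = 1.851
Loading dose = maintenance dose × R = 196 × 1.851 ≈ 363 mg

363 mg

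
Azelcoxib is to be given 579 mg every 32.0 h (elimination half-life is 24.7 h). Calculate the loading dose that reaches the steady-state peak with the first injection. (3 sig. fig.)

977 mg

k = ln 2 / 24.7 = 0.02806 h⁻¹
Accumulation ratio R = 1 / (1 − e^(−kτ)) = 1 / (1 − e^(−0.02806×32.0)) = 1 / (1 − 0.4074) = 1.687
Loading dose = maintenance dose × R = 579 × 1.687 ≈ 977 mg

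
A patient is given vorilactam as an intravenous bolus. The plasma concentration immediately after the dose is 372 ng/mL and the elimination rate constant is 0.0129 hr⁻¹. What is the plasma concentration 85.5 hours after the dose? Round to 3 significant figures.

123 ng/mL

C(t) = C₀ e^(−kt) = 372 × e^(−0.01290 × 85.5) = 372 × e^(−1.103) = 372 × 0.3319 ≈ 123 ng/mL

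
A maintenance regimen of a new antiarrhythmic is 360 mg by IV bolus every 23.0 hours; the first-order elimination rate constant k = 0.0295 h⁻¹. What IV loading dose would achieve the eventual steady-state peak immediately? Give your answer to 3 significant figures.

Accumulation ratio R = 1 / (1 − e^(−kτ)) = 1 / (1 − e^(−0.02950×23.0)) = 1 / (1 − 0.5074) = 2.030
Loading dose = maintenance dose × R = 360 × 2.030 ≈ 731 mg

731 mg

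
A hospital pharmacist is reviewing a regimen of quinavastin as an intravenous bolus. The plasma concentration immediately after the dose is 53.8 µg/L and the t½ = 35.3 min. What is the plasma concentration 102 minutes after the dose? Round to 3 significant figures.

k = ln 2 / 35.3 = 0.01964 min⁻¹
C(t) = C₀ e^(−kt) = 53.8 × e^(−0.01964 × 102) = 53.8 × e^(−2.003) = 53.8 × 0.1349 ≈ 7.26 µg/L

7.26 µg/L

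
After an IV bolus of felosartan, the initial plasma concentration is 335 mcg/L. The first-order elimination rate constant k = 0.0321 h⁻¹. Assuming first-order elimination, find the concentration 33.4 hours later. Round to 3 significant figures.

115 mcg/L

C(t) = C₀ e^(−kt) = 335 × e^(−0.03210 × 33.4) = 335 × e^(−1.072) = 335 × 0.3423 ≈ 115 mcg/L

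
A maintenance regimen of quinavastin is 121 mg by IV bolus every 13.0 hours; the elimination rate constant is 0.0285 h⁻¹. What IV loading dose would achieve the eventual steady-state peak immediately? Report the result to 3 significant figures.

391 mg

Accumulation ratio R = 1 / (1 − e^(−kτ)) = 1 / (1 − e^(−0.02850×13.0)) = 1 / (1 − 0.6904) = 3.230
Loading dose = maintenance dose × R = 121 × 3.230 ≈ 391 mg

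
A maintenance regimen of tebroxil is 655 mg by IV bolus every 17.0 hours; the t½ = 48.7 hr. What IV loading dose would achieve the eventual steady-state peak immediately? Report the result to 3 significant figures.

k = ln 2 / 48.7 = 0.01423 hr⁻¹
Accumulation ratio R = 1 / (1 − e^(−kτ)) = 1 / (1 − e^(−0.01423×17.0)) = 1 / (1 − 0.7851) = 4.653
Loading dose = maintenance dose × R = 655 × 4.653 ≈ 3050 mg

3050 mg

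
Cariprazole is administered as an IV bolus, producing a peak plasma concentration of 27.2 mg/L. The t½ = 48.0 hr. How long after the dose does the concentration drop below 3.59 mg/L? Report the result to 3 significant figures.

k = ln 2 / 48.0 = 0.01444 hr⁻¹
C(t) = C₀ e^(−kt)  ⇒  t = ln(C₀/C) / k
t = ln(27.2/3.59) / 0.01444 = 2.025 / 0.01444 ≈ 140 hours

140 hours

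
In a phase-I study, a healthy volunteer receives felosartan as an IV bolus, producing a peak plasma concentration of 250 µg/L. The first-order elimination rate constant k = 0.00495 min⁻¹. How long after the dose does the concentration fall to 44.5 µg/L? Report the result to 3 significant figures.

C(t) = C₀ e^(−kt)  ⇒  t = ln(C₀/C) / k
t = ln(250/44.5) / 0.004950 = 1.726 / 0.004950 ≈ 349 minutes

349 minutes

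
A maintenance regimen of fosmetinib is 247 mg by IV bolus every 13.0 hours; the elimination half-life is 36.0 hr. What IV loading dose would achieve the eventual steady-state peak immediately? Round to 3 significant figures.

k = ln 2 / 36.0 = 0.01925 hr⁻¹
Accumulation ratio R = 1 / (1 − e^(−kτ)) = 1 / (1 − e^(−0.01925×13.0)) = 1 / (1 − 0.7786) = 4.516
Loading dose = maintenance dose × R = 247 × 4.516 ≈ 1120 mg

1120 mg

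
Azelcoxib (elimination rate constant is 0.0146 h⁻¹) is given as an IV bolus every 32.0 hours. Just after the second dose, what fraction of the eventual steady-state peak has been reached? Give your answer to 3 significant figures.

0.607

f_n = 1 − e^(−nkτ) = 1 − e^(−2 × 0.01460 × 32.0) = 1 − e^(−0.9344) = 1 − 0.3928 ≈ 0.607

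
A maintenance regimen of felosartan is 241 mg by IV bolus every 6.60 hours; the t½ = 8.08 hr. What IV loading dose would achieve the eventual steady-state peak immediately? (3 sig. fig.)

557 mg

k = ln 2 / 8.08 = 0.08579 hr⁻¹
Accumulation ratio R = 1 / (1 − e^(−kτ)) = 1 / (1 − e^(−0.08579×6.60)) = 1 / (1 − 0.5677) = 2.313
Loading dose = maintenance dose × R = 241 × 2.313 ≈ 557 mg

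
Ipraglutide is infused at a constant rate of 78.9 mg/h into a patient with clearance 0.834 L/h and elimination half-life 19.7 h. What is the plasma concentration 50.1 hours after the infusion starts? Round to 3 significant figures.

78.4 mg/L

Css = rate / CL = 78.9 / 0.834 = 94.60 mg/L
k = ln 2 / 19.7 = 0.03519 h⁻¹
C(t) = Css (1 − e^(−kt)) = 94.60 × (1 − e^(−1.763)) = 94.60 × 0.8284 ≈ 78.4 mg/L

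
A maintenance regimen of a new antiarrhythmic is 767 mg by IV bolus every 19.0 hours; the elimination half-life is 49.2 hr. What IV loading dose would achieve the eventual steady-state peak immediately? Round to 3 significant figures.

k = ln 2 / 49.2 = 0.01409 hr⁻¹
Accumulation ratio R = 1 / (1 − e^(−kτ)) = 1 / (1 − e^(−0.01409×19.0)) = 1 / (1 − 0.7652) = 4.258
Loading dose = maintenance dose × R = 767 × 4.258 ≈ 3270 mg

3270 mg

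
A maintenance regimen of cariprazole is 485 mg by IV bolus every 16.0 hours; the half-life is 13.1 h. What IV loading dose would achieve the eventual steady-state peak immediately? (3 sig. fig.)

849 mg

k = ln 2 / 13.1 = 0.05291 h⁻¹
Accumulation ratio R = 1 / (1 − e^(−kτ)) = 1 / (1 − e^(−0.05291×16.0)) = 1 / (1 − 0.4289) = 1.751
Loading dose = maintenance dose × R = 485 × 1.751 ≈ 849 mg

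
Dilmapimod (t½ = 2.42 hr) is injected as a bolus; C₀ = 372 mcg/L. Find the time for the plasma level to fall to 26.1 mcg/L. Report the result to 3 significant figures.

9.28 hours

k = ln 2 / 2.42 = 0.2864 hr⁻¹
C(t) = C₀ e^(−kt)  ⇒  t = ln(C₀/C) / k
t = ln(372/26.1) / 0.2864 = 2.657 / 0.2864 ≈ 9.28 hours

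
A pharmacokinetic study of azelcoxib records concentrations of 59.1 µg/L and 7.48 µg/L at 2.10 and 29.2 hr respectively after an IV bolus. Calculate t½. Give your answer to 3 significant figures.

k = ln(C₁/C₂) / (t₂ − t₁) = ln(59.1/7.48) / (29.2 − 2.10)
  = 2.067 / 27.10 = 0.07627 hr⁻¹
t½ = ln 2 / k = ln 2 / 0.07627 ≈ 9.09 hours

9.09 hours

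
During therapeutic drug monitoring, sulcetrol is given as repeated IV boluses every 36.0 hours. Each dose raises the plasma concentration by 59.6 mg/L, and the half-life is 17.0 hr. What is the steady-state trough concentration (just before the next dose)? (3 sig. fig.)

17.8 mg/L

k = ln 2 / 17.0 = 0.04077 hr⁻¹
Fraction remaining after one interval: e^(−kτ) = e^(−0.04077 × 36.0) = 0.2304
R = 1 / (1 − 0.2304) = 1.299
Css,max = 59.6 × 1.299 = 77.45 mg/L
Css,min = Css,max × e^(−kτ) = 77.45 × 0.2304 ≈ 17.8 mg/L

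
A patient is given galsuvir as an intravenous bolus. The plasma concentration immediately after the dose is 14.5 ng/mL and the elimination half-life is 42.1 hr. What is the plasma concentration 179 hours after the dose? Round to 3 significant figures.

0.761 ng/mL

k = ln 2 / 42.1 = 0.01646 hr⁻¹
C(t) = C₀ e^(−kt) = 14.5 × e^(−0.01646 × 179) = 14.5 × e^(−2.947) = 14.5 × 0.05249 ≈ 0.761 ng/mL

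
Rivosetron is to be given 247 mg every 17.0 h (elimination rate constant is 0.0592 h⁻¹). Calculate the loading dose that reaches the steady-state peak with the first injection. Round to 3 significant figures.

389 mg

Accumulation ratio R = 1 / (1 − e^(−kτ)) = 1 / (1 − e^(−0.05920×17.0)) = 1 / (1 − 0.3655) = 1.576
Loading dose = maintenance dose × R = 247 × 1.576 ≈ 389 mg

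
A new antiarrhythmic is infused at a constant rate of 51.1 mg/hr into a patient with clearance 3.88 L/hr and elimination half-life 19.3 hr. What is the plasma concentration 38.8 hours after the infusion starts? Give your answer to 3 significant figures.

Css = rate / CL = 51.1 / 3.88 = 13.17 µg/mL
k = ln 2 / 19.3 = 0.03591 hr⁻¹
C(t) = Css (1 − e^(−kt)) = 13.17 × (1 − e^(−1.393)) = 13.17 × 0.7518 ≈ 9.90 µg/mL

9.90 µg/mL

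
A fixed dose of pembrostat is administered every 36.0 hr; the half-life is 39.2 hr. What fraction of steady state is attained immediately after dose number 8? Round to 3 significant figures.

0.994

k = ln 2 / 39.2 = 0.01768 hr⁻¹
f_n = 1 − e^(−nkτ) = 1 − e^(−8 × 0.01768 × 36.0) = 1 − e^(−5.093) = 1 − 0.006143 ≈ 0.994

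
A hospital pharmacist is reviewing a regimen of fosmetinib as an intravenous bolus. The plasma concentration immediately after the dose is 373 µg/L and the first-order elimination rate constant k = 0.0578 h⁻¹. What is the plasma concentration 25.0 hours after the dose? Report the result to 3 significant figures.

87.9 µg/L

C(t) = C₀ e^(−kt) = 373 × e^(−0.05780 × 25.0) = 373 × e^(−1.445) = 373 × 0.2357 ≈ 87.9 µg/L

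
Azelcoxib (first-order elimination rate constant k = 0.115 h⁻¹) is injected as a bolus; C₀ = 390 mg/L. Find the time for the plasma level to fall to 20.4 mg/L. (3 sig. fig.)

25.7 hours

C(t) = C₀ e^(−kt)  ⇒  t = ln(C₀/C) / k
t = ln(390/20.4) / 0.1150 = 2.951 / 0.1150 ≈ 25.7 hours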